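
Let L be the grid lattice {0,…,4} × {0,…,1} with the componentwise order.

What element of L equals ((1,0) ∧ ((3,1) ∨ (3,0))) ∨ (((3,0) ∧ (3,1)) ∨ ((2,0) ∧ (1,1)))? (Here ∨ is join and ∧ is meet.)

(3,0)

(3,1) ∨ (3,0) = (3,1)
(1,0) ∧ (3,1) = (1,0)
(3,0) ∧ (3,1) = (3,0)
(2,0) ∧ (1,1) = (1,0)
(3,0) ∨ (1,0) = (3,0)
(1,0) ∨ (3,0) = (3,0)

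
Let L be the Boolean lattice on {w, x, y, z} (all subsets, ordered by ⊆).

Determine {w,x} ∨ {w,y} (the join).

{w,x,y}

Under ⊆, join is union: {w,x} ∪ {w,y} = {w,x,y}.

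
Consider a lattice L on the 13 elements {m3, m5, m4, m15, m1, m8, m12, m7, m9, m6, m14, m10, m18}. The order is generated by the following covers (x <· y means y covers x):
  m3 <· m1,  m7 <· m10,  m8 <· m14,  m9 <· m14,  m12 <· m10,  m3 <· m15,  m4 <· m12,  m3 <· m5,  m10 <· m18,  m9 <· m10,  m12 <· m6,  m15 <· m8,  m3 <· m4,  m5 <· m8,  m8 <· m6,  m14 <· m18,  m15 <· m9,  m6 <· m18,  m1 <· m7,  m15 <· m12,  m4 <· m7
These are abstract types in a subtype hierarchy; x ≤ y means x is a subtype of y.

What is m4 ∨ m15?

m12

Common upper bounds of {m4, m15}: m10, m12, m18, m6.
The least among these is m12.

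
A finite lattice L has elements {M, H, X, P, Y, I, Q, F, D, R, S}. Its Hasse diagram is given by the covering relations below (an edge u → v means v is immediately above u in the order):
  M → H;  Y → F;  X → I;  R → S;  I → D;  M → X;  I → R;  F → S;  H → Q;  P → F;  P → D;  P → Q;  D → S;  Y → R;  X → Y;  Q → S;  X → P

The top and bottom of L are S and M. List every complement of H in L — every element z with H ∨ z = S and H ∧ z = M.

Need z with H ∨ z = S and H ∧ z = M.
Checking each element gives: D, F, I, R, Y.

D, F, I, R, Y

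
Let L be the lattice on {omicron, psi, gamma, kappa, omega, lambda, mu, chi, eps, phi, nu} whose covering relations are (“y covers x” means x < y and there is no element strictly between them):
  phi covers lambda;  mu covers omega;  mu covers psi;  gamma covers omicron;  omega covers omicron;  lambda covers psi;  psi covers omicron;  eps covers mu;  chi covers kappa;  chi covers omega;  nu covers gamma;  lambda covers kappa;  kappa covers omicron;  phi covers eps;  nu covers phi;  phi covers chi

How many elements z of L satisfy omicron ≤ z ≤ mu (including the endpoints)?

The interval [omicron, mu] = {mu, omega, omicron, psi}, which has 4 elements.

4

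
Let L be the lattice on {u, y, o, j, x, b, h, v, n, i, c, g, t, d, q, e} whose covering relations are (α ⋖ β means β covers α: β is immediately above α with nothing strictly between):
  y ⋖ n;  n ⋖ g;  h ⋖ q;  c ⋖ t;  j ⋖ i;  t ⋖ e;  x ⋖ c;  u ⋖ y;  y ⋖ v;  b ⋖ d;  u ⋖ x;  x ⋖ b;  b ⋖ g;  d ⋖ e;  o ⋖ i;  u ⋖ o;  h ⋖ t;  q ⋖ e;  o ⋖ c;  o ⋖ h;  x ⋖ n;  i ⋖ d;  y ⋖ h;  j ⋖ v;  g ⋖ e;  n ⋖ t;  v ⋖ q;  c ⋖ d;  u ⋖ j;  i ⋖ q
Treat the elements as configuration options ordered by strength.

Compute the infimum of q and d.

Common lower bounds of {q, d}: i, j, o, u.
The greatest among these is i.

i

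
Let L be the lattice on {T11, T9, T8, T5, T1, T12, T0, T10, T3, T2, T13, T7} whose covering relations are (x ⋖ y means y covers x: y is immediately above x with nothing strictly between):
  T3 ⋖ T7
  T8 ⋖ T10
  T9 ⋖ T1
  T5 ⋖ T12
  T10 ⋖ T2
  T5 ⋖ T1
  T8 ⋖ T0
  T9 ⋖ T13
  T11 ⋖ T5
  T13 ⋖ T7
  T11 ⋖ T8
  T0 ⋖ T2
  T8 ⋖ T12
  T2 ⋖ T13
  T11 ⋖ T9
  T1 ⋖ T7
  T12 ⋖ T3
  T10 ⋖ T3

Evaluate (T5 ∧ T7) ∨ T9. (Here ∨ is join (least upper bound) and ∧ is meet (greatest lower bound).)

T1

T5 ∧ T7 = T5
T5 ∨ T9 = T1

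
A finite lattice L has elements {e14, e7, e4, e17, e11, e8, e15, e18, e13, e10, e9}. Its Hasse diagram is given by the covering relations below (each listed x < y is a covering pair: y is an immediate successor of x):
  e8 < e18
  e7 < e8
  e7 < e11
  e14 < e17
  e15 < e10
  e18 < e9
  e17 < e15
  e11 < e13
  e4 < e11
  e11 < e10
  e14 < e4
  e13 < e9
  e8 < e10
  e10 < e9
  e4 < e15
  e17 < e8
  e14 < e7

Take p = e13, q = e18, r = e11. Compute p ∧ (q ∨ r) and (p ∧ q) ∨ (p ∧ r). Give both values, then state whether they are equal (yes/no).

e13; e11; no

q ∨ r = e9, so p ∧ (q ∨ r) = e13 ∧ e9 = e13.
p ∧ q = e7 and p ∧ r = e11, so (p ∧ q) ∨ (p ∧ r) = e7 ∨ e11 = e11.
Equal: no.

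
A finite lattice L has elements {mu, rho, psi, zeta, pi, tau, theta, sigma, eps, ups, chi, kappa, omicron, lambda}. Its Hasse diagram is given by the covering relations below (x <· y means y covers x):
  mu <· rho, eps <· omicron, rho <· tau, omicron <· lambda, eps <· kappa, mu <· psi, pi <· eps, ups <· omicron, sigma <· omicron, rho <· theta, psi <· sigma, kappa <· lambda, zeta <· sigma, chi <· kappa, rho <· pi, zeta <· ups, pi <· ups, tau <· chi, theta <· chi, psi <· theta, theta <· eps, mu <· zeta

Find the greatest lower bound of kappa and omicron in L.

eps

Common lower bounds of {kappa, omicron}: eps, mu, pi, psi, rho, theta.
The greatest among these is eps.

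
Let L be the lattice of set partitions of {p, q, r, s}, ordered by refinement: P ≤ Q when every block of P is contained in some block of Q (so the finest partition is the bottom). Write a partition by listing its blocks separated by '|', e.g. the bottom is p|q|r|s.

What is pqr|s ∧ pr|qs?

pr|q|s

The meet (common refinement) of pqr|s and pr|qs intersects blocks pairwise, giving pr|q|s.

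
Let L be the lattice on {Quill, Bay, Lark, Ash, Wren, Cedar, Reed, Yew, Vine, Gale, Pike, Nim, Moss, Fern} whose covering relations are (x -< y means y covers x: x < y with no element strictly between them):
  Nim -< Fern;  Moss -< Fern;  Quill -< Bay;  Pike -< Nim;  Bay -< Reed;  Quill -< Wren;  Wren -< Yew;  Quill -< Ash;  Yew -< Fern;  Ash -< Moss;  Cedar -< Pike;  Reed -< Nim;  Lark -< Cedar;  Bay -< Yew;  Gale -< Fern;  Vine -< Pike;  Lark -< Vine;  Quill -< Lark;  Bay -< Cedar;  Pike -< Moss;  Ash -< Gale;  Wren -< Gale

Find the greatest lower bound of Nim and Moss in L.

Common lower bounds of {Nim, Moss}: Bay, Cedar, Lark, Pike, Quill, Vine.
The greatest among these is Pike.

Pike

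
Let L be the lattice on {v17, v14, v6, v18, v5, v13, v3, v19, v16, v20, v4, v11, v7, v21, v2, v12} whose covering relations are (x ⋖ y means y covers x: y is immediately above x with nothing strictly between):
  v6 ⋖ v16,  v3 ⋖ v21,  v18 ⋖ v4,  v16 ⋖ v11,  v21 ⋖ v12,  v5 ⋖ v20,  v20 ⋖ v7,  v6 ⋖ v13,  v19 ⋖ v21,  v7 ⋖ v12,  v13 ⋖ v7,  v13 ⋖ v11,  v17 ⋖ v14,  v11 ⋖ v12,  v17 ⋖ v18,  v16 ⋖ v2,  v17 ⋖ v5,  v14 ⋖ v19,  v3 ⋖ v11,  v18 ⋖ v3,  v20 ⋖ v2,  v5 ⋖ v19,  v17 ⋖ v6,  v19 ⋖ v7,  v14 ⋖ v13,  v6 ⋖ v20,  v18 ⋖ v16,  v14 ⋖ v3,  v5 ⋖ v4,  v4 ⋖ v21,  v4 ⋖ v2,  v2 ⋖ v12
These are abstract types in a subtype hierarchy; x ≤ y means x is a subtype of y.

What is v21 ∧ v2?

Common lower bounds of {v21, v2}: v17, v18, v4, v5.
The greatest among these is v4.

v4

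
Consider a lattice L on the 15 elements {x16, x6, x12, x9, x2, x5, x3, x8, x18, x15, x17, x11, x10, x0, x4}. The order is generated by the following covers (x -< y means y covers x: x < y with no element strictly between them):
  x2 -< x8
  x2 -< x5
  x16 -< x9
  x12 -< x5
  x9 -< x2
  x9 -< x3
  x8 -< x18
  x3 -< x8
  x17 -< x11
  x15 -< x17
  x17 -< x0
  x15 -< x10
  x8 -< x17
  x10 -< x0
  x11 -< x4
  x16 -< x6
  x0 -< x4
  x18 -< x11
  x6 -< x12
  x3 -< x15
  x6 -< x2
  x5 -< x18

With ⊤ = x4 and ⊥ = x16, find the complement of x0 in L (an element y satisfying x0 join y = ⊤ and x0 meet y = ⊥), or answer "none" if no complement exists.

none

For every candidate y, either x0 ∨ y ≠ x4 or x0 ∧ y ≠ x16; no complement exists.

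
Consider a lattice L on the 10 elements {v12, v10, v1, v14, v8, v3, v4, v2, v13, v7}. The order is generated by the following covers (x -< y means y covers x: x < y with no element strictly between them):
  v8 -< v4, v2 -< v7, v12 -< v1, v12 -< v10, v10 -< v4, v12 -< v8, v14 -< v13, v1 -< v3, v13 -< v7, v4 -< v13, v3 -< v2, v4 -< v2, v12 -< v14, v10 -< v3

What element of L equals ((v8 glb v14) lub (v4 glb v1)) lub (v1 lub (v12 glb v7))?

v8 ∧ v14 = v12
v4 ∧ v1 = v12
v12 ∨ v12 = v12
v12 ∧ v7 = v12
v1 ∨ v12 = v1
v12 ∨ v1 = v1

v1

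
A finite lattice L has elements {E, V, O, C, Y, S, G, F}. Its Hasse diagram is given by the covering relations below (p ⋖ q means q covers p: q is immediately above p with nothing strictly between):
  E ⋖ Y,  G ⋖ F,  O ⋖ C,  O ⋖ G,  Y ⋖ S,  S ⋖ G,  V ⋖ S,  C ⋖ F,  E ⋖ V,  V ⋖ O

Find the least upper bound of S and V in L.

Common upper bounds of {S, V}: F, G, S.
The least among these is S.

S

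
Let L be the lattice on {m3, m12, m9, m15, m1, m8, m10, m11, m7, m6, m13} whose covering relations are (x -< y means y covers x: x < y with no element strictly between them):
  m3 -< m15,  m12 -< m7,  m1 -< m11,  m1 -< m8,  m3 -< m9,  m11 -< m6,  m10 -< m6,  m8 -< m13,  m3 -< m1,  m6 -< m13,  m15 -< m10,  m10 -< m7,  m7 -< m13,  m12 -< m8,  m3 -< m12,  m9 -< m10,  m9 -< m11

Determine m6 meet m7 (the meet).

Common lower bounds of {m6, m7}: m10, m15, m3, m9.
The greatest among these is m10.

m10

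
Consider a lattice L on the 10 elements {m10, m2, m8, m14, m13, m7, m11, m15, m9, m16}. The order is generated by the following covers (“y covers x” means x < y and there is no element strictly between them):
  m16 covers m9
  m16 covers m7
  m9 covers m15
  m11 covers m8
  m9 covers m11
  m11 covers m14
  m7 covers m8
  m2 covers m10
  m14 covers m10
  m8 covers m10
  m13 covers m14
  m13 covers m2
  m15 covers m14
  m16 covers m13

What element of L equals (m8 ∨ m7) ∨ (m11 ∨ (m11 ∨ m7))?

m8 ∨ m7 = m7
m11 ∨ m7 = m16
m11 ∨ m16 = m16
m7 ∨ m16 = m16

m16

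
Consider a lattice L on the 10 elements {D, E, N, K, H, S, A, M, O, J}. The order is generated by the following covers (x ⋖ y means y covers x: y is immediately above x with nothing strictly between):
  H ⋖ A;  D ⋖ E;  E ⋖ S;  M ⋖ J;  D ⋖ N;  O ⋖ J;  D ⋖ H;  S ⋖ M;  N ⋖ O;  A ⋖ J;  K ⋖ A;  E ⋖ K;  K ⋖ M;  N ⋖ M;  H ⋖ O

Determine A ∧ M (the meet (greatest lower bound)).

Common lower bounds of {A, M}: D, E, K.
The greatest among these is K.

K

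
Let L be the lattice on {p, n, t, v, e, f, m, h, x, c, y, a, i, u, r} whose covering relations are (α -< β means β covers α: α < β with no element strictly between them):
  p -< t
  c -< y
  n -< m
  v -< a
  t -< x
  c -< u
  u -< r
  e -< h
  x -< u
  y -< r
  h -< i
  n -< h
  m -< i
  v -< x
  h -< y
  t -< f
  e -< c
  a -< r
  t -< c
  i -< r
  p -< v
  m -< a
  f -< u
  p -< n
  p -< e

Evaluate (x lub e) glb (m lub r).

x ∨ e = u
m ∨ r = r
u ∧ r = u

u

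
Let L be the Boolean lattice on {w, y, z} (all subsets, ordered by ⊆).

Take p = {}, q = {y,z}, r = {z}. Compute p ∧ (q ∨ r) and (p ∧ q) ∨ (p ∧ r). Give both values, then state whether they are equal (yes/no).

{}; {}; yes

q ∨ r = {y,z}, so p ∧ (q ∨ r) = {} ∧ {y,z} = {}.
p ∧ q = {} and p ∧ r = {}, so (p ∧ q) ∨ (p ∧ r) = {} ∨ {} = {}.
Equal: yes.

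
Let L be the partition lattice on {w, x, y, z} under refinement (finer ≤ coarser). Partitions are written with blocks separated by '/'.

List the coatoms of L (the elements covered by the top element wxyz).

w/xyz, wx/yz, wxy/z, wxz/y, wy/xz, wyz/x, wz/xy

The coatoms are exactly the elements covered by wxyz: w/xyz, wx/yz, wxy/z, wxz/y, wy/xz, wyz/x, wz/xy.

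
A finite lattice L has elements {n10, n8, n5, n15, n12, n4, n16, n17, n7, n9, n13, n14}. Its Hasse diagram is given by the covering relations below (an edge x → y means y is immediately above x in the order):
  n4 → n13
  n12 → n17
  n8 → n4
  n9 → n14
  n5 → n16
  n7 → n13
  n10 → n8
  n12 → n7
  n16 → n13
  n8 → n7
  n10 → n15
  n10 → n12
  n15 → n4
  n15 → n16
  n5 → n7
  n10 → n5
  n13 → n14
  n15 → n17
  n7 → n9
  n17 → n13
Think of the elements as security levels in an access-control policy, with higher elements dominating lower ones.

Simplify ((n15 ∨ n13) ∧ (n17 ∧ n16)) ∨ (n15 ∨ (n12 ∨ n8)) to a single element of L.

n13

n15 ∨ n13 = n13
n17 ∧ n16 = n15
n13 ∧ n15 = n15
n12 ∨ n8 = n7
n15 ∨ n7 = n13
n15 ∨ n13 = n13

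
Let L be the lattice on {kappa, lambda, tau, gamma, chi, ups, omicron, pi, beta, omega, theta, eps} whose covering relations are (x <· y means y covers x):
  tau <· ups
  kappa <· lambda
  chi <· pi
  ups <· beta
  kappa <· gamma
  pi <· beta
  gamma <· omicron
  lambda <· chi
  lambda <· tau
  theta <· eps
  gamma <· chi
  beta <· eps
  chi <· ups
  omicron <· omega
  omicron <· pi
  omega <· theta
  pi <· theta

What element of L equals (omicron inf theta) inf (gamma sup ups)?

omicron ∧ theta = omicron
gamma ∨ ups = ups
omicron ∧ ups = gamma

gamma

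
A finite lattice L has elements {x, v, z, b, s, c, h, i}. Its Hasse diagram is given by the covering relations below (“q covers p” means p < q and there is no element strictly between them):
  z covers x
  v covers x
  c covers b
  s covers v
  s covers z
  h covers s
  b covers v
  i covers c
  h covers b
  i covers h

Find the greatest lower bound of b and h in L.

b

Common lower bounds of {b, h}: b, v, x.
The greatest among these is b.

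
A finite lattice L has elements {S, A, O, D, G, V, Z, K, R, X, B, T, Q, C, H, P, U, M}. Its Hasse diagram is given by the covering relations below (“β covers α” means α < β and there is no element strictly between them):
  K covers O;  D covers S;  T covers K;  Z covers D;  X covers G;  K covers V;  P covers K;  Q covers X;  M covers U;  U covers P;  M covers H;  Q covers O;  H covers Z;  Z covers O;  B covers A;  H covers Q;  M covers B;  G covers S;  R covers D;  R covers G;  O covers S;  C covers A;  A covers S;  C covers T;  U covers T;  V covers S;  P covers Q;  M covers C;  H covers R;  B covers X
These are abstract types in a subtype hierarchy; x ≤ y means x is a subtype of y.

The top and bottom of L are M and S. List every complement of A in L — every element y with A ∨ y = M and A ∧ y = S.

Need y with A ∨ y = M and A ∧ y = S.
Checking each element gives: D, H, P, Q, R, U, Z.

D, H, P, Q, R, U, Z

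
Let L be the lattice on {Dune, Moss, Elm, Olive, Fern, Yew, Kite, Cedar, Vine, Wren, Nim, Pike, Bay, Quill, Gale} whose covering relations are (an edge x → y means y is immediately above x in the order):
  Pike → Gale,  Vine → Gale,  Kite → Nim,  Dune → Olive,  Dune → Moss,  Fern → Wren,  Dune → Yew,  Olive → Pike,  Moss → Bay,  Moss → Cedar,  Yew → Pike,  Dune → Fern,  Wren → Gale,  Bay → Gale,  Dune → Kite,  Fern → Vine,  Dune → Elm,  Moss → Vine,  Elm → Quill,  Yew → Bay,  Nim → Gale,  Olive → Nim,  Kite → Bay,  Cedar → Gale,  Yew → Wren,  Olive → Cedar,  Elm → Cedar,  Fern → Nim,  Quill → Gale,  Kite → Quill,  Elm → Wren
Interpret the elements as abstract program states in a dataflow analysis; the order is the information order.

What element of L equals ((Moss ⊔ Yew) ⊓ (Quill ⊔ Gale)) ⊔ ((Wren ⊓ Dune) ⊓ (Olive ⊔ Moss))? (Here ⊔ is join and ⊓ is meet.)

Moss ∨ Yew = Bay
Quill ∨ Gale = Gale
Bay ∧ Gale = Bay
Wren ∧ Dune = Dune
Olive ∨ Moss = Cedar
Dune ∧ Cedar = Dune
Bay ∨ Dune = Bay

Bay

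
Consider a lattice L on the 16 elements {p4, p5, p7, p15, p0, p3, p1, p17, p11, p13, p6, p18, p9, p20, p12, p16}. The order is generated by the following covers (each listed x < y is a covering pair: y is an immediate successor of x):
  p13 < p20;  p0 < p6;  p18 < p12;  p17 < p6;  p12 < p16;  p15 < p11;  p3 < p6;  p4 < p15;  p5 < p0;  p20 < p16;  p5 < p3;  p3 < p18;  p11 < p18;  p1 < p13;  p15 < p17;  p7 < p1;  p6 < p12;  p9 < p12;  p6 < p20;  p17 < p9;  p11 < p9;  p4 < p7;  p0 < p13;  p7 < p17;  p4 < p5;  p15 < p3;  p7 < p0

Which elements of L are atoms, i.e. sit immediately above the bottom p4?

p15, p5, p7

The atoms are exactly the elements that cover p4: p15, p5, p7.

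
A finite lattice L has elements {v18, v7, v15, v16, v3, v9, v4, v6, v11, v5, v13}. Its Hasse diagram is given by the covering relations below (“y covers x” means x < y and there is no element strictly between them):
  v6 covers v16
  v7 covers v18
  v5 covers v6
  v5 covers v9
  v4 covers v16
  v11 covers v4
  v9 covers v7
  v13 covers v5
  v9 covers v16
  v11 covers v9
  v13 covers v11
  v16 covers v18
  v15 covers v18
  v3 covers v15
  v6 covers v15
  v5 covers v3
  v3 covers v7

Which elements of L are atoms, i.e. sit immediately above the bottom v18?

The atoms are exactly the elements that cover v18: v15, v16, v7.

v15, v16, v7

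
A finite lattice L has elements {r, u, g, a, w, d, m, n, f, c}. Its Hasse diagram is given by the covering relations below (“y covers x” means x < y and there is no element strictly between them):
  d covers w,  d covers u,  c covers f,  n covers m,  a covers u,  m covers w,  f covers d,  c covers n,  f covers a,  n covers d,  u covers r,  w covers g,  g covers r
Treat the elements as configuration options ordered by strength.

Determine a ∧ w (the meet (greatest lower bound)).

Common lower bounds of {a, w}: r.
The greatest among these is r.

r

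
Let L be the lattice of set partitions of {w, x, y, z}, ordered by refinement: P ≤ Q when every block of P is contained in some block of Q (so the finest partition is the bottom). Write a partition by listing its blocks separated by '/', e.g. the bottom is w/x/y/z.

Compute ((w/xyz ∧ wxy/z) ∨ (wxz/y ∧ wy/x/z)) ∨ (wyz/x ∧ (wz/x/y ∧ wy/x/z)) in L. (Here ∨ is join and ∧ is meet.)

w/xy/z

w/xyz ∧ wxy/z = w/xy/z
wxz/y ∧ wy/x/z = w/x/y/z
w/xy/z ∨ w/x/y/z = w/xy/z
wz/x/y ∧ wy/x/z = w/x/y/z
wyz/x ∧ w/x/y/z = w/x/y/z
w/xy/z ∨ w/x/y/z = w/xy/z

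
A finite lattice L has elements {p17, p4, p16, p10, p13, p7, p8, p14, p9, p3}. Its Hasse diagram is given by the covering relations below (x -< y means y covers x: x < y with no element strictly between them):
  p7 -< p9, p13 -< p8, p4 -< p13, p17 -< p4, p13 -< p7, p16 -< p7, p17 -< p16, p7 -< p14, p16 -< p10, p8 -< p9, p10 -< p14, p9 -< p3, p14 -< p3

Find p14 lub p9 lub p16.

p3

Common upper bounds of {p14, p9, p16}: p3.
The least among these is p3.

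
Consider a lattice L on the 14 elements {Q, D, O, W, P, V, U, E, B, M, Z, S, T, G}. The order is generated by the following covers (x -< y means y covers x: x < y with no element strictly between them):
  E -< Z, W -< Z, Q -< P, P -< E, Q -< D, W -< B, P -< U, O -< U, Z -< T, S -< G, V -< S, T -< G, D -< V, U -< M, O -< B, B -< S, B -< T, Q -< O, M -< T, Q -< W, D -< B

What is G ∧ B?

Common lower bounds of {G, B}: B, D, O, Q, W.
The greatest among these is B.

B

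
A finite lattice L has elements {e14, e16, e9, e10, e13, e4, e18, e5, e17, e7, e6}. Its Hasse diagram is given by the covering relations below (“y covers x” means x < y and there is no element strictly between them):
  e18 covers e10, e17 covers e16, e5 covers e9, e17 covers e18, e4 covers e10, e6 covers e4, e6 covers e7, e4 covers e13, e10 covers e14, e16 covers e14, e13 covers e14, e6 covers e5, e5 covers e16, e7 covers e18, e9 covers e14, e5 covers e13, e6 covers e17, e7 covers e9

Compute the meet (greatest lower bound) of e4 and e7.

e10

Common lower bounds of {e4, e7}: e10, e14.
The greatest among these is e10.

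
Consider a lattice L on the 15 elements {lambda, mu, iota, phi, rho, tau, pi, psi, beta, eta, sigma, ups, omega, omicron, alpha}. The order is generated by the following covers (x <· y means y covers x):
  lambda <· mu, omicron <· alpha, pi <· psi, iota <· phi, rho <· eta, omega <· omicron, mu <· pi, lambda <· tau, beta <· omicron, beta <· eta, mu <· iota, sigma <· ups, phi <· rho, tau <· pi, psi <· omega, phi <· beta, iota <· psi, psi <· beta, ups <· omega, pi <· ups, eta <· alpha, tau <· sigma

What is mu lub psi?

psi

Common upper bounds of {mu, psi}: alpha, beta, eta, omega, omicron, psi.
The least among these is psi.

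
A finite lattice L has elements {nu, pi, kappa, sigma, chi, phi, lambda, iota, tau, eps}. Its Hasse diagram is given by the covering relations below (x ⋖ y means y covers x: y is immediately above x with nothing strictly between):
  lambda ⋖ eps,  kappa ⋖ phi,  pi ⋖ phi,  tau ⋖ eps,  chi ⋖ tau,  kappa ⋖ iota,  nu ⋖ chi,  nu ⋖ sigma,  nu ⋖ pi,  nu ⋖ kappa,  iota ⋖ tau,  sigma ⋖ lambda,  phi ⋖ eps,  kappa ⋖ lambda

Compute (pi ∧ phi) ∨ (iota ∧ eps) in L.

pi ∧ phi = pi
iota ∧ eps = iota
pi ∨ iota = eps

eps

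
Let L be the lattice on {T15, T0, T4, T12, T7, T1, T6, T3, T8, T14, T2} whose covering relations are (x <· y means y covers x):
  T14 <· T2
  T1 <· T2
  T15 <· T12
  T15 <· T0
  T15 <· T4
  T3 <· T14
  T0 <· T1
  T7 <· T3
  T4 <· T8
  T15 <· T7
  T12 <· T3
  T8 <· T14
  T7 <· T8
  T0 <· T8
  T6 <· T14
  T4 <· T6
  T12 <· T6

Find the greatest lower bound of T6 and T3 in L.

Common lower bounds of {T6, T3}: T12, T15.
The greatest among these is T12.

T12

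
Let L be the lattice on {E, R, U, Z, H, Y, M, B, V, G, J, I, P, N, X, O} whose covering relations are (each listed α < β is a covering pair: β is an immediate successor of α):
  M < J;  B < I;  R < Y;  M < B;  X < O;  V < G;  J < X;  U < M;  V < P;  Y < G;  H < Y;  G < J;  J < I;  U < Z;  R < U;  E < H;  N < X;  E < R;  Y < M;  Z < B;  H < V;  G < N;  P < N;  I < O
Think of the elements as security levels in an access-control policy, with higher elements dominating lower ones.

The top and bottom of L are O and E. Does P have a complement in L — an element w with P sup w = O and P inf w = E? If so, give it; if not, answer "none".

Z

Need w with P ∨ w = O and P ∧ w = E.
Checking each element gives: Z.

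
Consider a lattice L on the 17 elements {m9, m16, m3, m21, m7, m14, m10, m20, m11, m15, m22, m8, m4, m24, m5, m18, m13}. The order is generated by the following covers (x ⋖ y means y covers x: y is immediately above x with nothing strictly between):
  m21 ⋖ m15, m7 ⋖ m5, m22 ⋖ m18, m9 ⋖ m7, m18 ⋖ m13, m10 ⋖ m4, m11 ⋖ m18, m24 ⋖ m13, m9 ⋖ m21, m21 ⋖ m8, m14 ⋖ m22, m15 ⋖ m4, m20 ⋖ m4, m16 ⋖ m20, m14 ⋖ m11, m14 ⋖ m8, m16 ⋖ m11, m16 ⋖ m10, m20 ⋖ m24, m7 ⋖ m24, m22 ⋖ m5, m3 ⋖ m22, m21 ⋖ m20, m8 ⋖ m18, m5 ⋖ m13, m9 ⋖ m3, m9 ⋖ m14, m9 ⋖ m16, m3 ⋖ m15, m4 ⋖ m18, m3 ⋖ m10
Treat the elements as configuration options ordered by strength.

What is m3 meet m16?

Common lower bounds of {m3, m16}: m9.
The greatest among these is m9.

m9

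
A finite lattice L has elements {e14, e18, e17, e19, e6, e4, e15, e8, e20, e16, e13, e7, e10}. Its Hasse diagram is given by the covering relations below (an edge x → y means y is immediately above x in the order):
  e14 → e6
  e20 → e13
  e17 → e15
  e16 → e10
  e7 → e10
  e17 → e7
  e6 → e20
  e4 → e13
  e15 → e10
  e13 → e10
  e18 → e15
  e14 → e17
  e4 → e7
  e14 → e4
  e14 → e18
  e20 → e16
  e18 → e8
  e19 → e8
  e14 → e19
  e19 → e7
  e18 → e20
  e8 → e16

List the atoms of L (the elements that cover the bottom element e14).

e17, e18, e19, e4, e6

The atoms are exactly the elements that cover e14: e17, e18, e19, e4, e6.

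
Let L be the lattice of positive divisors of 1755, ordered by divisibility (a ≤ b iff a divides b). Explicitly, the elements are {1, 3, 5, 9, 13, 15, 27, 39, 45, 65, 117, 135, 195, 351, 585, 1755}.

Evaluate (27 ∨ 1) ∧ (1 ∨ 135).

27 ∨ 1 = 27
1 ∨ 135 = 135
27 ∧ 135 = 27

27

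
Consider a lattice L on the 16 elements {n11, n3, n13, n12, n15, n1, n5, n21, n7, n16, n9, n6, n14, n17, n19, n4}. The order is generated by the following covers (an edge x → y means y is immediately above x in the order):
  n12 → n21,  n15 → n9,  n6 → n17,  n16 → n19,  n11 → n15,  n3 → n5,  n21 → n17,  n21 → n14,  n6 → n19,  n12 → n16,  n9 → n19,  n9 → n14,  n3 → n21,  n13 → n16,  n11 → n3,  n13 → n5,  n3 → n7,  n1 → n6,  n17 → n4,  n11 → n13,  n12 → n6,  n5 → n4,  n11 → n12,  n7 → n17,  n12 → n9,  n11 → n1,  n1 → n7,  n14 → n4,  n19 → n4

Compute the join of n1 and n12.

Common upper bounds of {n1, n12}: n17, n19, n4, n6.
The least among these is n6.

n6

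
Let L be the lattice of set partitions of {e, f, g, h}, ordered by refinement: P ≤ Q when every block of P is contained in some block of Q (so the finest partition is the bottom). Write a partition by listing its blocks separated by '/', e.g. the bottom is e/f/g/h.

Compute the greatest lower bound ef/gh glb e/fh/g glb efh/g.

e/f/g/h

The meet (common refinement) of ef/gh, e/fh/g, efh/g intersects blocks pairwise, giving e/f/g/h.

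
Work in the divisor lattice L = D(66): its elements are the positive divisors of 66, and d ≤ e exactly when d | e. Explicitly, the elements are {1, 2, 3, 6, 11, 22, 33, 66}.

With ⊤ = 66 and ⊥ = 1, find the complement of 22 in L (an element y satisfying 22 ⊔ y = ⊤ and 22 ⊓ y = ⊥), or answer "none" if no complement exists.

3

Need y with 22 ∨ y = 66 and 22 ∧ y = 1.
Checking each element gives: 3.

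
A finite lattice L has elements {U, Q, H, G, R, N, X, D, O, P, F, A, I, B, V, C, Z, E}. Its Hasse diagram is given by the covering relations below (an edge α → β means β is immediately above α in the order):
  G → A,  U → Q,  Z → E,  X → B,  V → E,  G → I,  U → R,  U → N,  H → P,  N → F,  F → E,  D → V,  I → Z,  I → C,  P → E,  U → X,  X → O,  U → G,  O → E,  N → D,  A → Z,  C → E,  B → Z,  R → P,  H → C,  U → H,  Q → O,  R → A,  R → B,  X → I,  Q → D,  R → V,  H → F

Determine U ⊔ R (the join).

Common upper bounds of {U, R}: A, B, E, P, R, V, Z.
The least among these is R.

R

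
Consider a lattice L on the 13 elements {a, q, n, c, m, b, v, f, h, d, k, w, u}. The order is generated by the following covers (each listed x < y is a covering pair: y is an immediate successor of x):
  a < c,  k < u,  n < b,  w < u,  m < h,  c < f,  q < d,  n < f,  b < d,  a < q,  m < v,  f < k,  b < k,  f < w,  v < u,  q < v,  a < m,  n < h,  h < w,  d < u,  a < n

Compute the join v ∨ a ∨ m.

v

Common upper bounds of {v, a, m}: u, v.
The least among these is v.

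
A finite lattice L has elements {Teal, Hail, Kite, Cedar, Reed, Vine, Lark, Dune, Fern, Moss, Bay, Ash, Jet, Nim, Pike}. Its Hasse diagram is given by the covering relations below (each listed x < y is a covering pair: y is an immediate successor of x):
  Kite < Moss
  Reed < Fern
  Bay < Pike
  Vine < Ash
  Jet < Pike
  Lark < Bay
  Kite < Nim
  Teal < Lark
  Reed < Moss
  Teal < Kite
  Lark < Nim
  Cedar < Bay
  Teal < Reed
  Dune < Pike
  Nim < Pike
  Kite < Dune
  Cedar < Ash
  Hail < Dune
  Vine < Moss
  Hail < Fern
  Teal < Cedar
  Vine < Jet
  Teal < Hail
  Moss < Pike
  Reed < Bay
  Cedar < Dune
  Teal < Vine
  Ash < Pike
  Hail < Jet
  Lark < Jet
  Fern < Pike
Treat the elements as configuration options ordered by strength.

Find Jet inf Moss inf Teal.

Teal

Common lower bounds of {Jet, Moss, Teal}: Teal.
The greatest among these is Teal.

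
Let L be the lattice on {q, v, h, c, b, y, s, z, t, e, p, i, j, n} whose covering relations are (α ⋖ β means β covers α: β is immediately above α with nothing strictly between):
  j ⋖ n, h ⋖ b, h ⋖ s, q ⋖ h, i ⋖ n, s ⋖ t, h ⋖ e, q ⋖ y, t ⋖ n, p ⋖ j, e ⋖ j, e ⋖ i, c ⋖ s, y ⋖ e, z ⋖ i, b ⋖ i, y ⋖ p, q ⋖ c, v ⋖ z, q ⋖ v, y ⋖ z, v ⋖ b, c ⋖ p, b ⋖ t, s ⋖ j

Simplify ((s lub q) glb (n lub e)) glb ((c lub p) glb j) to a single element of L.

c

s ∨ q = s
n ∨ e = n
s ∧ n = s
c ∨ p = p
p ∧ j = p
s ∧ p = c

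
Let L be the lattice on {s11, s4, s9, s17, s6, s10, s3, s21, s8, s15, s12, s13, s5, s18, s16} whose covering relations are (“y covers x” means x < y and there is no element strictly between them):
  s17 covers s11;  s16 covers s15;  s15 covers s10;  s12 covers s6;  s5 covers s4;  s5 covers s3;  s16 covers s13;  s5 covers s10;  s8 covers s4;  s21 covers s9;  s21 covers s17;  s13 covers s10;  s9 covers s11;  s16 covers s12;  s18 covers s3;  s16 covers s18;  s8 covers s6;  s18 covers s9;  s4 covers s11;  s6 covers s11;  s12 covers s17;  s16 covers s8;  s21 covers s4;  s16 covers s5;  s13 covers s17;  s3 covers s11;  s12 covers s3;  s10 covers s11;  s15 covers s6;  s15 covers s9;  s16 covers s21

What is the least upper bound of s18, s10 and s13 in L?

s16

Common upper bounds of {s18, s10, s13}: s16.
The least among these is s16.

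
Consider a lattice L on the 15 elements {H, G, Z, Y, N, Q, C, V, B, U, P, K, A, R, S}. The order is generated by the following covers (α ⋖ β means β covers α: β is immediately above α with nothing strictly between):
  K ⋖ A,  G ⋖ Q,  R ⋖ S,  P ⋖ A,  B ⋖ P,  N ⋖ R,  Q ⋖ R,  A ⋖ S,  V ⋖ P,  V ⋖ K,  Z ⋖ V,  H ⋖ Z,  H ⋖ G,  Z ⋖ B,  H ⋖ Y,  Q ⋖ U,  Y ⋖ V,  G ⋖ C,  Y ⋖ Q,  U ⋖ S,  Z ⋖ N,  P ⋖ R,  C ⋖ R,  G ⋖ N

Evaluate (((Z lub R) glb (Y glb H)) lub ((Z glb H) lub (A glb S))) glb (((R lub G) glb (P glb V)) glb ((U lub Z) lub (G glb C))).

V

Z ∨ R = R
Y ∧ H = H
R ∧ H = H
Z ∧ H = H
A ∧ S = A
H ∨ A = A
H ∨ A = A
R ∨ G = R
P ∧ V = V
R ∧ V = V
U ∨ Z = S
G ∧ C = G
S ∨ G = S
V ∧ S = V
A ∧ V = V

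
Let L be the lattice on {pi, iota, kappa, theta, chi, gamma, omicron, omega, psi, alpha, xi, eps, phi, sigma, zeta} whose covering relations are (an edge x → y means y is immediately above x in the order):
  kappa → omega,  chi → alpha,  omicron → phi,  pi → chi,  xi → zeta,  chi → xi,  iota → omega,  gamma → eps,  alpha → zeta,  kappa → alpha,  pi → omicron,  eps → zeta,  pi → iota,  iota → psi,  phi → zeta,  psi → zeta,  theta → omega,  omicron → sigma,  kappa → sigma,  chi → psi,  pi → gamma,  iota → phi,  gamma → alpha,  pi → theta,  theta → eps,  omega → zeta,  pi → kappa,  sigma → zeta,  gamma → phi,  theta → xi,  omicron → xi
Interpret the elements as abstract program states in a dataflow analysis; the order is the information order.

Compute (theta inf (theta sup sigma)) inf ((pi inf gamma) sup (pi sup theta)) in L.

theta

theta ∨ sigma = zeta
theta ∧ zeta = theta
pi ∧ gamma = pi
pi ∨ theta = theta
pi ∨ theta = theta
theta ∧ theta = theta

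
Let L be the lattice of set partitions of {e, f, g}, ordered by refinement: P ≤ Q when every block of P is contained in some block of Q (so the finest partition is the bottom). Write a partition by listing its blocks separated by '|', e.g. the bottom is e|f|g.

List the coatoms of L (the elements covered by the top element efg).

ef|g, eg|f, e|fg

The coatoms are exactly the elements covered by efg: ef|g, eg|f, e|fg.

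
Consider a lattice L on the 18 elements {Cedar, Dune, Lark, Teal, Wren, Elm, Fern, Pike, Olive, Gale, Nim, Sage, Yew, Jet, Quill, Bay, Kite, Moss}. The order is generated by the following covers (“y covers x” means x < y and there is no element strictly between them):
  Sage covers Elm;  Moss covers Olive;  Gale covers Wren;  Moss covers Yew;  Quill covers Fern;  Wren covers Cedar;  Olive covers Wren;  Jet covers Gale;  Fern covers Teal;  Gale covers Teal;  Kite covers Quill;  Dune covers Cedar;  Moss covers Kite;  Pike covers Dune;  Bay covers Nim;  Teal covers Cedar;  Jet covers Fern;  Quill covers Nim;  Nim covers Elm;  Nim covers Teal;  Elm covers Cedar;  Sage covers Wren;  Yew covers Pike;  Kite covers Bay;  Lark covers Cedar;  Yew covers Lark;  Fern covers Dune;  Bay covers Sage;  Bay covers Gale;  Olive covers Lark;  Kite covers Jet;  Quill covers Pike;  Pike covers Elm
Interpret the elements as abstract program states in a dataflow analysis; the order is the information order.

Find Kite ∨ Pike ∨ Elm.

Kite

Common upper bounds of {Kite, Pike, Elm}: Kite, Moss.
The least among these is Kite.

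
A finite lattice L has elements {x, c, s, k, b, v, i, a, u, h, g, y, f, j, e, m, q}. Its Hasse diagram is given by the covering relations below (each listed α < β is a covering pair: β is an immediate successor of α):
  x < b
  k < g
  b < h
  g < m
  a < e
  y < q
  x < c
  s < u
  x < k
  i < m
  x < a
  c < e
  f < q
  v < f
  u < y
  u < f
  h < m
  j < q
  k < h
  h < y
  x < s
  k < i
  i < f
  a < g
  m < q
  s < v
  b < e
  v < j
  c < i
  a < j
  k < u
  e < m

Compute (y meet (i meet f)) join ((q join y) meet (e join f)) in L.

q

i ∧ f = i
y ∧ i = k
q ∨ y = q
e ∨ f = q
q ∧ q = q
k ∨ q = q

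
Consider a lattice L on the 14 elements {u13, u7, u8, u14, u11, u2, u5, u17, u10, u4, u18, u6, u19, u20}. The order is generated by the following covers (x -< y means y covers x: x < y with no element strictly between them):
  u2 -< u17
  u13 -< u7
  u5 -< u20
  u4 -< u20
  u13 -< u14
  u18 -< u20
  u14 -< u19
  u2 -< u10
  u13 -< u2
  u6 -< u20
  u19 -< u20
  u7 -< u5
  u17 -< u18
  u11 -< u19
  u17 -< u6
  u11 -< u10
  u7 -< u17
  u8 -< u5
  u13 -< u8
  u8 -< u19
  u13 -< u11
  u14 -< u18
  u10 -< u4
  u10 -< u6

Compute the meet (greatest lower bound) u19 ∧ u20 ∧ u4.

u11

Common lower bounds of {u19, u20, u4}: u11, u13.
The greatest among these is u11.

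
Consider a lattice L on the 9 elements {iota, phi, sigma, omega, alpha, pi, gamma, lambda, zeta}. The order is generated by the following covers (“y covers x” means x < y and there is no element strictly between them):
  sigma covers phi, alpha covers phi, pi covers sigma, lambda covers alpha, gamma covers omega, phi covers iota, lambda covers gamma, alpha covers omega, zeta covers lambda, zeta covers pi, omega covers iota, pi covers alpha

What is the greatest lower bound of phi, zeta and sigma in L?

Common lower bounds of {phi, zeta, sigma}: iota, phi.
The greatest among these is phi.

phi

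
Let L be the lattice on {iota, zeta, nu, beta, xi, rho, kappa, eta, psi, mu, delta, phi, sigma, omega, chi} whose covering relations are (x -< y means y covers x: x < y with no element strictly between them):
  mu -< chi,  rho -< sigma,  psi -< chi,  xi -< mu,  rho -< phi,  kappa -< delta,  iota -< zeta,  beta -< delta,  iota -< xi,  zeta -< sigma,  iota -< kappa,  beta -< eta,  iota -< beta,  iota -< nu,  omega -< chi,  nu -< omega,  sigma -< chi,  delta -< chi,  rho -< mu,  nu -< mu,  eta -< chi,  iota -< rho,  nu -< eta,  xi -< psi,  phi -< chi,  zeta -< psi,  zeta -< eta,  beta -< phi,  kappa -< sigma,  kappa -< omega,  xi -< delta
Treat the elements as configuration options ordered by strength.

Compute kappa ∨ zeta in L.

sigma

kappa ∨ zeta = sigma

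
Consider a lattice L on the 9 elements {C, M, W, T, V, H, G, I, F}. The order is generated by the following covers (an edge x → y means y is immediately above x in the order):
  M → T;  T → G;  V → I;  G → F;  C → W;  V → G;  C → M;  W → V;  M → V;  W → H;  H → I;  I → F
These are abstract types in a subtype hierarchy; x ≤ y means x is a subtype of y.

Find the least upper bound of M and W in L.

Common upper bounds of {M, W}: F, G, I, V.
The least among these is V.

V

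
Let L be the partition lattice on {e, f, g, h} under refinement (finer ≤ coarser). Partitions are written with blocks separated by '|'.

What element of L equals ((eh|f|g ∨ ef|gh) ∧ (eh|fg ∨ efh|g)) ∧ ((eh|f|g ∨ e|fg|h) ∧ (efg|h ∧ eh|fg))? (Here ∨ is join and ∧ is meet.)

e|fg|h

eh|f|g ∨ ef|gh = efgh
eh|fg ∨ efh|g = efgh
efgh ∧ efgh = efgh
eh|f|g ∨ e|fg|h = eh|fg
efg|h ∧ eh|fg = e|fg|h
eh|fg ∧ e|fg|h = e|fg|h
efgh ∧ e|fg|h = e|fg|h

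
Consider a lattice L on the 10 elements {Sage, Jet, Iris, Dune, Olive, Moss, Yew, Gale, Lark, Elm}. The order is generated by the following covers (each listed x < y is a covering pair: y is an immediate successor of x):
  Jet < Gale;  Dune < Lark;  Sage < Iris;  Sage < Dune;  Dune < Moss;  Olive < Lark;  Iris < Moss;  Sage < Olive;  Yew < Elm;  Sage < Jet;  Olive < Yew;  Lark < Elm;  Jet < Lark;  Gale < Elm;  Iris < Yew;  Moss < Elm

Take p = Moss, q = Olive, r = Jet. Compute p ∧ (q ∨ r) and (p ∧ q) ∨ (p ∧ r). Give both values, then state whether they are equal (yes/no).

q ∨ r = Lark, so p ∧ (q ∨ r) = Moss ∧ Lark = Dune.
p ∧ q = Sage and p ∧ r = Sage, so (p ∧ q) ∨ (p ∧ r) = Sage ∨ Sage = Sage.
Equal: no.

Dune; Sage; no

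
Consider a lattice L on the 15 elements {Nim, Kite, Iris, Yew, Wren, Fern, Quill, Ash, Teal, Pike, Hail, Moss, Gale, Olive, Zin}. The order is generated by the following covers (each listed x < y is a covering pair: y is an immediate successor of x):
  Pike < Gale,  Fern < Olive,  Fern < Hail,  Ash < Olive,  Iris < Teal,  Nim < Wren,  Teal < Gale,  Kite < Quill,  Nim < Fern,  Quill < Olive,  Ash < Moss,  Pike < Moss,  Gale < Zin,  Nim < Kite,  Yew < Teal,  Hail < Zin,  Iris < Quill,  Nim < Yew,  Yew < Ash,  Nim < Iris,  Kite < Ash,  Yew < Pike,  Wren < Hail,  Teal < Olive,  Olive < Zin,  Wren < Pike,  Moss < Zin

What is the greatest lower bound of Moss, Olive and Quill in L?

Common lower bounds of {Moss, Olive, Quill}: Kite, Nim.
The greatest among these is Kite.

Kite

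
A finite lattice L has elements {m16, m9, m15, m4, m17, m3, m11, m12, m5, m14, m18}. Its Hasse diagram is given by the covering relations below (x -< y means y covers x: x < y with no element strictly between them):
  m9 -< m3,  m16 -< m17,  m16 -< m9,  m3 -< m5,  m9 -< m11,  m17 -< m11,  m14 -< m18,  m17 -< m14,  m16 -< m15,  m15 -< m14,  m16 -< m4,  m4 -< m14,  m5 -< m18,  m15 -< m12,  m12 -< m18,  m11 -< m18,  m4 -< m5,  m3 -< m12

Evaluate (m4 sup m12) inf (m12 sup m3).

m12

m4 ∨ m12 = m18
m12 ∨ m3 = m12
m18 ∧ m12 = m12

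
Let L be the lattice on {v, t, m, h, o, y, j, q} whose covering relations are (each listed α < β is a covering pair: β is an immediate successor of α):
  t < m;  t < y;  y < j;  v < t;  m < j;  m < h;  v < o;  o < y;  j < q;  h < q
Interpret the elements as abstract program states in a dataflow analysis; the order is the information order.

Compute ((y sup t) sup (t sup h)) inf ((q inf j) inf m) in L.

m

y ∨ t = y
t ∨ h = h
y ∨ h = q
q ∧ j = j
j ∧ m = m
q ∧ m = m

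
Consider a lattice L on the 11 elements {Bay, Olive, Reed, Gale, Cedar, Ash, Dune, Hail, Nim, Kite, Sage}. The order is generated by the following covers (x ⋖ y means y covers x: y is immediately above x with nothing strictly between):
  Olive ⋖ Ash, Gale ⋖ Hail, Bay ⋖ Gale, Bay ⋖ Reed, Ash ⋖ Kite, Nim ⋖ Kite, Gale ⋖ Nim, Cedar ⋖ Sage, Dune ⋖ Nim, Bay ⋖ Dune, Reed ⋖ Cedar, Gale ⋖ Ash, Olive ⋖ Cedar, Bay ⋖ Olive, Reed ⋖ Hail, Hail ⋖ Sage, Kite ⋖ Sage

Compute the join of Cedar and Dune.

Common upper bounds of {Cedar, Dune}: Sage.
The least among these is Sage.

Sage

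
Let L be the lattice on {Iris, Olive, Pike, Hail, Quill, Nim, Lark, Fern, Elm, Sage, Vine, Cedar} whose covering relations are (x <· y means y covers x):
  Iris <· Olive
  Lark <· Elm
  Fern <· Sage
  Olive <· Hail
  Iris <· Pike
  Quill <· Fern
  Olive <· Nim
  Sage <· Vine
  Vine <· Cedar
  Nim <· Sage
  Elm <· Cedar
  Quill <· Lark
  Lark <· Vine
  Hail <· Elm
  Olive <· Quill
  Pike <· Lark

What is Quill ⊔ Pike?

Common upper bounds of {Quill, Pike}: Cedar, Elm, Lark, Vine.
The least among these is Lark.

Lark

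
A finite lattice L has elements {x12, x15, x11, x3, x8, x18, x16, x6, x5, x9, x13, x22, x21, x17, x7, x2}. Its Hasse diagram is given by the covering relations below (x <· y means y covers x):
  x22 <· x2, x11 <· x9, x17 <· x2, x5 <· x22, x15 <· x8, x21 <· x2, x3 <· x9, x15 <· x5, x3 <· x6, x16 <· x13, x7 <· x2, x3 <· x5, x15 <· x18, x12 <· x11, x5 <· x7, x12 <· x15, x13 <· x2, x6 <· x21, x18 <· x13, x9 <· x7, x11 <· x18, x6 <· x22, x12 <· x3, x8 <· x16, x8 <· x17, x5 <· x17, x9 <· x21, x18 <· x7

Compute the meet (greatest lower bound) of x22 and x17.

x5

Common lower bounds of {x22, x17}: x12, x15, x3, x5.
The greatest among these is x5.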